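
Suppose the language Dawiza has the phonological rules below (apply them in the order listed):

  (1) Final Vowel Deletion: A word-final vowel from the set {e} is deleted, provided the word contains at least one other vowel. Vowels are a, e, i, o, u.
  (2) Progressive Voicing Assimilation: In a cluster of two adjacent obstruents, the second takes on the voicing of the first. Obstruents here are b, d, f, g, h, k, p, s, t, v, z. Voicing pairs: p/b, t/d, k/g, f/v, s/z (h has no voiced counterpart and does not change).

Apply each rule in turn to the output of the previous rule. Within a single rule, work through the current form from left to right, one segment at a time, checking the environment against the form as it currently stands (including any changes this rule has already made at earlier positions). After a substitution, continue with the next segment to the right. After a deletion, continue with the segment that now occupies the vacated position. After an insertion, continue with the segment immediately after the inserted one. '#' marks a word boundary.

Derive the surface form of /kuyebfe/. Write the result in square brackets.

(1) Final Vowel Deletion: [kuyebfe] → [kuyebf]
(2) Progressive Voicing Assimilation: [kuyebf] → [kuyebv]

[kuyebv]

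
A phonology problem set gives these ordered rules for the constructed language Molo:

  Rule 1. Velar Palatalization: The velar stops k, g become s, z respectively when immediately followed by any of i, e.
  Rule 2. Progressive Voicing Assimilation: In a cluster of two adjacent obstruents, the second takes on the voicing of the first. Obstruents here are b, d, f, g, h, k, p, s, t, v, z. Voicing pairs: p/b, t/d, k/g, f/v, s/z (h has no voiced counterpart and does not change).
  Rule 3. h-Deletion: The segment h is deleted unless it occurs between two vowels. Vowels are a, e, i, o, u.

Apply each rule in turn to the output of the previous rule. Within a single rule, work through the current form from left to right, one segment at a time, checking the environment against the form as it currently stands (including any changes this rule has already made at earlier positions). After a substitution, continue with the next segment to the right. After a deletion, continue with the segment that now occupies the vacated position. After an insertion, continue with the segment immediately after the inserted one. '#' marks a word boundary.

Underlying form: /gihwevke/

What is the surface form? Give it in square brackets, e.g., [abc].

[ziwevze]

Rule 1 Velar Palatalization: [gihwevke] → [zihwevse]
Rule 2 Progressive Voicing Assimilation: [zihwevse] → [zihwevze]
Rule 3 h-Deletion: [zihwevze] → [ziwevze]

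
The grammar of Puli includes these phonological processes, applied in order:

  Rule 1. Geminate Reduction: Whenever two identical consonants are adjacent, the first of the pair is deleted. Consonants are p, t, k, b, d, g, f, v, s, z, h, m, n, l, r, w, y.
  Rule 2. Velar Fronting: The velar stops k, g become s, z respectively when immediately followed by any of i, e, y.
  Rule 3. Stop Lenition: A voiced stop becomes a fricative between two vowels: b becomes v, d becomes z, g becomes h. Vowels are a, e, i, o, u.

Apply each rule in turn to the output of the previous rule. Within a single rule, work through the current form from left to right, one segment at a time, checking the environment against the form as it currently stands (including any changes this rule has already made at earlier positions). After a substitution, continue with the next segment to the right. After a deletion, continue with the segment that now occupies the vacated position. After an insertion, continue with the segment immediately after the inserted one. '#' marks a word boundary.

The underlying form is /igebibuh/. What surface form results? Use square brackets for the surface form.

[izevivuh]

Rule 1 Geminate Reduction: no change — [igebibuh]
Rule 2 Velar Fronting: [igebibuh] → [izebibuh]
Rule 3 Stop Lenition: [izebibuh] → [izevivuh]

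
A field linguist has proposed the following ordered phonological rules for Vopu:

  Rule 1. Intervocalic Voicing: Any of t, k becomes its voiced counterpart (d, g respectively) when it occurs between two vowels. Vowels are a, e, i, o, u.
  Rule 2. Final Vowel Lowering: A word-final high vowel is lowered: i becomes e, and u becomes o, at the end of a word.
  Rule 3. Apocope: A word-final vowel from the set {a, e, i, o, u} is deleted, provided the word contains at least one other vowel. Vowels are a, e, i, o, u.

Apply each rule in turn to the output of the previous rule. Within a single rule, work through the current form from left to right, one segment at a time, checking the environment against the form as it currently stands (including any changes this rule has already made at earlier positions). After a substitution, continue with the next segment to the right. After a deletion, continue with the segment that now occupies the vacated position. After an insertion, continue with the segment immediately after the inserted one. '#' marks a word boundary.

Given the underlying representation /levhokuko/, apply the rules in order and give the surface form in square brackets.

[levhogug]

Rule 1 Intervocalic Voicing: [levhokuko] → [levhogugo]
Rule 2 Final Vowel Lowering: no change — [levhogugo]
Rule 3 Apocope: [levhogugo] → [levhogug]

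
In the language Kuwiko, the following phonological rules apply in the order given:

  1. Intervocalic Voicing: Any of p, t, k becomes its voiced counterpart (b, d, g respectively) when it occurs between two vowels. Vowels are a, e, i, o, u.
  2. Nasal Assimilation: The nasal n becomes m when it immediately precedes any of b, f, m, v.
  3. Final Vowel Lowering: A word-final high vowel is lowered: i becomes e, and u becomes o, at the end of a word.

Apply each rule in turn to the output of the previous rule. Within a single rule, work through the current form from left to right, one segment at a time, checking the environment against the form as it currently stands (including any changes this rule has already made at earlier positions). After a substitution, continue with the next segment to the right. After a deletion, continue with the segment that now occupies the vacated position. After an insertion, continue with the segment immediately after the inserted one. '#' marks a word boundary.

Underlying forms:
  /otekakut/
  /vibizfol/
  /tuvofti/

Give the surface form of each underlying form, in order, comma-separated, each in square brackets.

[odegagut], [vibizfol], [tuvofte]

/otekakut/:
  1 Intervocalic Voicing: [otekakut] → [odegagut]
  2 Nasal Assimilation: no change — [odegagut]
  3 Final Vowel Lowering: no change — [odegagut]
/vibizfol/:
  1 Intervocalic Voicing: no change — [vibizfol]
  2 Nasal Assimilation: no change — [vibizfol]
  3 Final Vowel Lowering: no change — [vibizfol]
/tuvofti/:
  1 Intervocalic Voicing: no change — [tuvofti]
  2 Nasal Assimilation: no change — [tuvofti]
  3 Final Vowel Lowering: [tuvofti] → [tuvofte]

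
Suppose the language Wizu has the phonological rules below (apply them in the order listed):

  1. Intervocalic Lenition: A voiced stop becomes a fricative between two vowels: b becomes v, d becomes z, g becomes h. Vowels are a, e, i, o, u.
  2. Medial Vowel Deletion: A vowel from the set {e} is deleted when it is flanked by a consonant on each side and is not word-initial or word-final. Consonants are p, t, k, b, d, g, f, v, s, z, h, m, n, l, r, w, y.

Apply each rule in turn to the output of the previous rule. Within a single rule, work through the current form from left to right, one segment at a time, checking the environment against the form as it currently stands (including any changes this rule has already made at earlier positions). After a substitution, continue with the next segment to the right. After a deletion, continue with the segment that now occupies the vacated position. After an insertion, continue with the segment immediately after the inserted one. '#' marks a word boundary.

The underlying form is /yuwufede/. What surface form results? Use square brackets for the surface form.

1 Intervocalic Lenition: [yuwufede] → [yuwufeze]
2 Medial Vowel Deletion: [yuwufeze] → [yuwufze]

[yuwufze]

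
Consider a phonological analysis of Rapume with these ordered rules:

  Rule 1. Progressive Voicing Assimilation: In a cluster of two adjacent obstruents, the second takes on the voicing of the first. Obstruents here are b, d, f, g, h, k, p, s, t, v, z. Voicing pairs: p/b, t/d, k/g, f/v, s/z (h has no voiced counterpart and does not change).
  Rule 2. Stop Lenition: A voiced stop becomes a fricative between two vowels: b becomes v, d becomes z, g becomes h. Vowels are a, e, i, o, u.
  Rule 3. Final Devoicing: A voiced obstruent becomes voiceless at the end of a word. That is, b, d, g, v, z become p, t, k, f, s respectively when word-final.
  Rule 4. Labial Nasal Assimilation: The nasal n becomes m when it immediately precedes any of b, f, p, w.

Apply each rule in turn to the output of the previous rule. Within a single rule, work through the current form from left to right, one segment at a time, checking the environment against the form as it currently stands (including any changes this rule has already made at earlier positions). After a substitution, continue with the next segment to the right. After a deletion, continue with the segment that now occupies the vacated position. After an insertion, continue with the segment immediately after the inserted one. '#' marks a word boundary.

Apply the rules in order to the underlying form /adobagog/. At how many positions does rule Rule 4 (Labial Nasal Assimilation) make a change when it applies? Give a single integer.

0

Rule 1 Progressive Voicing Assimilation: no change — [adobagog]
Rule 2 Stop Lenition: [adobagog] → [azovahog]
Rule 3 Final Devoicing: [azovahog] → [azovahok]
Rule 4 Labial Nasal Assimilation: no change — [azovahok]
Rule Rule 4 changed 0 position(s).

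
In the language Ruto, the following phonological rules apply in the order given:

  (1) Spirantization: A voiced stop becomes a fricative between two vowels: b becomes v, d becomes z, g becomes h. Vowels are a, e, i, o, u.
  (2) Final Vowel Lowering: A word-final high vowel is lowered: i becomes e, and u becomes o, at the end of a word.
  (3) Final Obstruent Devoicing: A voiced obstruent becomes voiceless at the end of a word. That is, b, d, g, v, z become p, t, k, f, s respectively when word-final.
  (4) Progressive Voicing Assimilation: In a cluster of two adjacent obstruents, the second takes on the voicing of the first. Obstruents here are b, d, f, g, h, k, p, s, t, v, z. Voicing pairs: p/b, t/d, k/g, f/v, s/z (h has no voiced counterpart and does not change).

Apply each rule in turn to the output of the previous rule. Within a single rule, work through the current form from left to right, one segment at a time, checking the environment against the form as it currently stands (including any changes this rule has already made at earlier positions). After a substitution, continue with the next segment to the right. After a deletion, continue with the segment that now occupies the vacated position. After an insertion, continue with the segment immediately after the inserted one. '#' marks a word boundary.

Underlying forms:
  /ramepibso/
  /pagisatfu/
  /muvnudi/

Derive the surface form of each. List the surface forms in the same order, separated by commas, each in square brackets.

/ramepibso/:
  (1) Spirantization: no change — [ramepibso]
  (2) Final Vowel Lowering: no change — [ramepibso]
  (3) Final Obstruent Devoicing: no change — [ramepibso]
  (4) Progressive Voicing Assimilation: [ramepibso] → [ramepibzo]
/pagisatfu/:
  (1) Spirantization: [pagisatfu] → [pahisatfu]
  (2) Final Vowel Lowering: [pahisatfu] → [pahisatfo]
  (3) Final Obstruent Devoicing: no change — [pahisatfo]
  (4) Progressive Voicing Assimilation: no change — [pahisatfo]
/muvnudi/:
  (1) Spirantization: [muvnudi] → [muvnuzi]
  (2) Final Vowel Lowering: [muvnuzi] → [muvnuze]
  (3) Final Obstruent Devoicing: no change — [muvnuze]
  (4) Progressive Voicing Assimilation: no change — [muvnuze]

[ramepibzo], [pahisatfo], [muvnuze]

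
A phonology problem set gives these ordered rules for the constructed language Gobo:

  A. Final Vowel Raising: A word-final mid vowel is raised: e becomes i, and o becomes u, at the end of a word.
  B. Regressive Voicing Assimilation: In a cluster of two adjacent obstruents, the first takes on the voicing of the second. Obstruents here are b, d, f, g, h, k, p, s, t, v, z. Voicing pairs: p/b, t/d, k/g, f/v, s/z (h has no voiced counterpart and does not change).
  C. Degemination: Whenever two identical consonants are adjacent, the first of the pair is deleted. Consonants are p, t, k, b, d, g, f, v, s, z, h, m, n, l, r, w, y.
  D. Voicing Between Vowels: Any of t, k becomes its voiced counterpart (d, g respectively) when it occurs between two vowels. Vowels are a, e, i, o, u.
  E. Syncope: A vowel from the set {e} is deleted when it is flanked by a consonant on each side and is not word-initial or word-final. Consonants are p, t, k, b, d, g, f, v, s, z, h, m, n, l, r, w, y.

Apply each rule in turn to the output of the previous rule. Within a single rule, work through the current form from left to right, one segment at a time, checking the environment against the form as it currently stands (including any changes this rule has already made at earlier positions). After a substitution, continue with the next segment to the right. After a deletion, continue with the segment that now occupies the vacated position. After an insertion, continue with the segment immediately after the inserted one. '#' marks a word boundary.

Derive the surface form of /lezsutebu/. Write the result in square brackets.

A Final Vowel Raising: no change — [lezsutebu]
B Regressive Voicing Assimilation: [lezsutebu] → [lessutebu]
C Degemination: [lessutebu] → [lesutebu]
D Voicing Between Vowels: [lesutebu] → [lesudebu]
E Syncope: [lesudebu] → [lsudbu]

[lsudbu]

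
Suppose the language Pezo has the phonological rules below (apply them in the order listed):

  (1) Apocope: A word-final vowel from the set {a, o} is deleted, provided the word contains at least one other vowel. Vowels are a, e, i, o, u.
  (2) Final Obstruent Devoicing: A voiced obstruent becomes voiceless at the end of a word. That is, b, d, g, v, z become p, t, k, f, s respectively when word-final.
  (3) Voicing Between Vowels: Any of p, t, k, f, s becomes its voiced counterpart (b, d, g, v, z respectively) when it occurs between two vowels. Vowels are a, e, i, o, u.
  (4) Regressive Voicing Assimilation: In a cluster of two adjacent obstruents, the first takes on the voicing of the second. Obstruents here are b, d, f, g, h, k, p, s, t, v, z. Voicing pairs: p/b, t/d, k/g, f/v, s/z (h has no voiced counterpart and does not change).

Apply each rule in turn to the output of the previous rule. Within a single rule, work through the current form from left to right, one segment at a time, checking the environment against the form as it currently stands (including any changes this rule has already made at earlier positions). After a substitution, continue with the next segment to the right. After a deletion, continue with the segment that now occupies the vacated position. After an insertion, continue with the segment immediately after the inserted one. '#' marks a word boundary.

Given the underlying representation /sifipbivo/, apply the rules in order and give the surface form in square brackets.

(1) Apocope: [sifipbivo] → [sifipbiv]
(2) Final Obstruent Devoicing: [sifipbiv] → [sifipbif]
(3) Voicing Between Vowels: [sifipbif] → [sivipbif]
(4) Regressive Voicing Assimilation: [sivipbif] → [sivibbif]

[sivibbif]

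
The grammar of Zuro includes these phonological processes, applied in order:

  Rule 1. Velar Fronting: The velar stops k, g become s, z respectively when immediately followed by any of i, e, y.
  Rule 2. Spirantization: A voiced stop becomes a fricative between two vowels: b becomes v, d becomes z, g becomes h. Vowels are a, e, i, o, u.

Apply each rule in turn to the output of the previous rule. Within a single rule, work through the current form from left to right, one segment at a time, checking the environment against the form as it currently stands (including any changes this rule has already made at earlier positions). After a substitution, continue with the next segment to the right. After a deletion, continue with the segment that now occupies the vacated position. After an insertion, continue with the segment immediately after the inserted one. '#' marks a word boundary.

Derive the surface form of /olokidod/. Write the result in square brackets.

[olosizod]

Rule 1 Velar Fronting: [olokidod] → [olosidod]
Rule 2 Spirantization: [olosidod] → [olosizod]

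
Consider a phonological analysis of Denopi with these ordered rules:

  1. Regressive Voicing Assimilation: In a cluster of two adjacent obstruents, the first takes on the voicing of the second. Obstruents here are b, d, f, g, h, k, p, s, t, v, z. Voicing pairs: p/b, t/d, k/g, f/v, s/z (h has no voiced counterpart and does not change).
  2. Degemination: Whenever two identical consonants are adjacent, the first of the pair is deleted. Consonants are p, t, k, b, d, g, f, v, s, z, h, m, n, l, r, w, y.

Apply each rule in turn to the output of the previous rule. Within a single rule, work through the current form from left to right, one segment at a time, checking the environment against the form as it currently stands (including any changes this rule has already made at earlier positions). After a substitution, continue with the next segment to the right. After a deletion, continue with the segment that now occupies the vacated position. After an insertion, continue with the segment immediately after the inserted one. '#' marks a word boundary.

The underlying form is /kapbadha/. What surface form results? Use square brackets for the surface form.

[kabatha]

1 Regressive Voicing Assimilation: [kapbadha] → [kabbatha]
2 Degemination: [kabbatha] → [kabatha]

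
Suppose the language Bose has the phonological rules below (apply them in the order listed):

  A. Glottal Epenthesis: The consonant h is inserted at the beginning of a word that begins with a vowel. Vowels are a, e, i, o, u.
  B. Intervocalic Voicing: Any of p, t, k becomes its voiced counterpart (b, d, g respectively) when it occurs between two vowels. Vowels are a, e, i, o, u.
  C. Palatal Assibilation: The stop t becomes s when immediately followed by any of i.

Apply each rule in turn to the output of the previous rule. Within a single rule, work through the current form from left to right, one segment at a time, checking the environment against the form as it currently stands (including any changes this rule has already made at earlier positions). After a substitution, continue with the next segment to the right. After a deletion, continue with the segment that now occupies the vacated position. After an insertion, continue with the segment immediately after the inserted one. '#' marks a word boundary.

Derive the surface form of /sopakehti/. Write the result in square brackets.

[sobagehsi]

A Glottal Epenthesis: no change — [sopakehti]
B Intervocalic Voicing: [sopakehti] → [sobagehti]
C Palatal Assibilation: [sobagehti] → [sobagehsi]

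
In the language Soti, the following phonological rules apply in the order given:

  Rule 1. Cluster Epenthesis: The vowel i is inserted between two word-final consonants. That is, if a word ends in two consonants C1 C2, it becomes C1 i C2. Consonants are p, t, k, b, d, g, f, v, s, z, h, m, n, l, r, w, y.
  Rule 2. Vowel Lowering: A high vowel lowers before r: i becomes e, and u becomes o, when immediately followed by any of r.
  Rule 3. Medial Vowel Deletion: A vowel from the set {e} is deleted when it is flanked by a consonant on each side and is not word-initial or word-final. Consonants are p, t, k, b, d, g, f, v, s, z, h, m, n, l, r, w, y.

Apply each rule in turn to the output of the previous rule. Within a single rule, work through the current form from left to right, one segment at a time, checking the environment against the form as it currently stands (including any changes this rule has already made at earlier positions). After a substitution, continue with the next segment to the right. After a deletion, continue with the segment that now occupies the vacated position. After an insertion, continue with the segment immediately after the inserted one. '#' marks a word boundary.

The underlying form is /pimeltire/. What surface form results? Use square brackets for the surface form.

[pimltre]

Rule 1 Cluster Epenthesis: no change — [pimeltire]
Rule 2 Vowel Lowering: [pimeltire] → [pimeltere]
Rule 3 Medial Vowel Deletion: [pimeltere] → [pimltre]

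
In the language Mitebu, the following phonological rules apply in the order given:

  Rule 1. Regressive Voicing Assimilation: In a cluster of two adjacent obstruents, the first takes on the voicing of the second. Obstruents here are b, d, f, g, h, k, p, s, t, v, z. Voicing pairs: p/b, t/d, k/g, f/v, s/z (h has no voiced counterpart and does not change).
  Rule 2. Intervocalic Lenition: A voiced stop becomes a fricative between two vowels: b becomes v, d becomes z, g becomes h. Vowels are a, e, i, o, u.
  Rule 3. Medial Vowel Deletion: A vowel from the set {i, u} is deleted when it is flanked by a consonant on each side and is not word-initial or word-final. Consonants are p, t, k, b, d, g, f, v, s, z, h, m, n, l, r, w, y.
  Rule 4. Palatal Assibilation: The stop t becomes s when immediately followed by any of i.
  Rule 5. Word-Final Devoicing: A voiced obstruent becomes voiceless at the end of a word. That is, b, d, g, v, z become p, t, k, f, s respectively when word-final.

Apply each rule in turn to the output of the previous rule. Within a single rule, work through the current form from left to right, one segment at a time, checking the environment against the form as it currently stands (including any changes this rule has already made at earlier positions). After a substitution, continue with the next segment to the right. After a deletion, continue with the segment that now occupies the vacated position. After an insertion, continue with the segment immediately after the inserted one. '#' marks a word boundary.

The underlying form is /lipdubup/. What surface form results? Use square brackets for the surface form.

Rule 1 Regressive Voicing Assimilation: [lipdubup] → [libdubup]
Rule 2 Intervocalic Lenition: [libdubup] → [libduvup]
Rule 3 Medial Vowel Deletion: [libduvup] → [lbdvp]
Rule 4 Palatal Assibilation: no change — [lbdvp]
Rule 5 Word-Final Devoicing: no change — [lbdvp]

[lbdvp]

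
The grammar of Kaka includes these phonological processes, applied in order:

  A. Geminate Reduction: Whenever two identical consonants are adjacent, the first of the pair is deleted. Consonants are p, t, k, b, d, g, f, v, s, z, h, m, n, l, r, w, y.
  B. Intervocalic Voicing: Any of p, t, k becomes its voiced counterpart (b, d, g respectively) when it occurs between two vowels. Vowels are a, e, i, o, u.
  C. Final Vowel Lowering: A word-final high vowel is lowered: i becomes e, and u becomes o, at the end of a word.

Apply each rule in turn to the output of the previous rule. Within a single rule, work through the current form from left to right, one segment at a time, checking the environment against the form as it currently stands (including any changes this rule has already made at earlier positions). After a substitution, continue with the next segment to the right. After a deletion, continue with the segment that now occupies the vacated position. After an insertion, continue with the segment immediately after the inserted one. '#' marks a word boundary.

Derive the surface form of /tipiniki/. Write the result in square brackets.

A Geminate Reduction: no change — [tipiniki]
B Intervocalic Voicing: [tipiniki] → [tibinigi]
C Final Vowel Lowering: [tibinigi] → [tibinige]

[tibinige]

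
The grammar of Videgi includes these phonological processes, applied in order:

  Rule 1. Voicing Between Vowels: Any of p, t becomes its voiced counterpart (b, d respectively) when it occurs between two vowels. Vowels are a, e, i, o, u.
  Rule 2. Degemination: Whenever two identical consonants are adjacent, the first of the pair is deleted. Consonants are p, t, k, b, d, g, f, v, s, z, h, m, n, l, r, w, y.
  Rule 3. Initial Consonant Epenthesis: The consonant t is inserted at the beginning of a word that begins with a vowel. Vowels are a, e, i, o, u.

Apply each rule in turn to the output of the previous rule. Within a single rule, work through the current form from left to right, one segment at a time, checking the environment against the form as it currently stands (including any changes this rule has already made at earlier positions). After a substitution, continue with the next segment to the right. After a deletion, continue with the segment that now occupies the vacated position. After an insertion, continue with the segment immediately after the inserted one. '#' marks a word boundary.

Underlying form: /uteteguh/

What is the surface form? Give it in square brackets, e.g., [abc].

Rule 1 Voicing Between Vowels: [uteteguh] → [udedeguh]
Rule 2 Degemination: no change — [udedeguh]
Rule 3 Initial Consonant Epenthesis: [udedeguh] → [tudedeguh]

[tudedeguh]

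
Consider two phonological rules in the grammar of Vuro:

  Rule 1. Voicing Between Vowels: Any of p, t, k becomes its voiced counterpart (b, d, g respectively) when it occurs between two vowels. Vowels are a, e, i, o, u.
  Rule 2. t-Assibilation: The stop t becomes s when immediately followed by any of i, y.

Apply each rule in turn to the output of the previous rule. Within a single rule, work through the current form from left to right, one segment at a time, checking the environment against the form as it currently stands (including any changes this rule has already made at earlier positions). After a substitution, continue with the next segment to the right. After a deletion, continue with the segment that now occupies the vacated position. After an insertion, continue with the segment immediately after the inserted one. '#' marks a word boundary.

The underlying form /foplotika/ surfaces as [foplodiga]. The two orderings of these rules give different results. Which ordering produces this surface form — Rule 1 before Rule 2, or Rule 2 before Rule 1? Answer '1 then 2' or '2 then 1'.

Order 1 then 2:
  1 Voicing Between Vowels: [foplotika] → [foplodiga]
  2 t-Assibilation: no change — [foplodiga]
  result: [foplodiga]
Order 2 then 1:
  2 t-Assibilation: [foplotika] → [foplosika]
  1 Voicing Between Vowels: [foplosika] → [foplosiga]
  result: [foplosiga]

1 then 2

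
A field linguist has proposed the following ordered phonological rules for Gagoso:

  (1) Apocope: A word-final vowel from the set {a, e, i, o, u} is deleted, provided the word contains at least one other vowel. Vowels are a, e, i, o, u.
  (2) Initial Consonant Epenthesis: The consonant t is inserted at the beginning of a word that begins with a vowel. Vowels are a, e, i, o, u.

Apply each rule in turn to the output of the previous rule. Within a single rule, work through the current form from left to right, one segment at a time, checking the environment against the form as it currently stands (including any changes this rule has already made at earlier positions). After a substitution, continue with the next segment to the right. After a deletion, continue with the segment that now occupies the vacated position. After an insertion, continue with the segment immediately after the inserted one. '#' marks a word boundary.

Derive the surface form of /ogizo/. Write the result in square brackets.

(1) Apocope: [ogizo] → [ogiz]
(2) Initial Consonant Epenthesis: [ogiz] → [togiz]

[togiz]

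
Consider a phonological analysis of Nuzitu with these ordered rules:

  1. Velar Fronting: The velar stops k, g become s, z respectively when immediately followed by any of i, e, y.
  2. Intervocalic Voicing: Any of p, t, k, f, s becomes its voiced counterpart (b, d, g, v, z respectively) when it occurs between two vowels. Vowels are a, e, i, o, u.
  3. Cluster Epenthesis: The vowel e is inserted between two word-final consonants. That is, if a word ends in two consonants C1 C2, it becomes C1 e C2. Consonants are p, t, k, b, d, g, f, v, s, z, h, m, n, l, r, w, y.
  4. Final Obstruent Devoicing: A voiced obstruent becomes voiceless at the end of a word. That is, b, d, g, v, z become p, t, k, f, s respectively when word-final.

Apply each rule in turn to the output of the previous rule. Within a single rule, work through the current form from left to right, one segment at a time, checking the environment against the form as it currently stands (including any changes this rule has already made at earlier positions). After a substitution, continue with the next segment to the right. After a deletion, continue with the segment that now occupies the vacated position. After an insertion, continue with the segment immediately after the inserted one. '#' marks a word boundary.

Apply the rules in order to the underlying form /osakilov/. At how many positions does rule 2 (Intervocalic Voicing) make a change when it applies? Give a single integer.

2

1 Velar Fronting: [osakilov] → [osasilov]
2 Intervocalic Voicing: [osasilov] → [ozazilov]
3 Cluster Epenthesis: no change — [ozazilov]
4 Final Obstruent Devoicing: [ozazilov] → [ozazilof]
Rule 2 changed 2 position(s).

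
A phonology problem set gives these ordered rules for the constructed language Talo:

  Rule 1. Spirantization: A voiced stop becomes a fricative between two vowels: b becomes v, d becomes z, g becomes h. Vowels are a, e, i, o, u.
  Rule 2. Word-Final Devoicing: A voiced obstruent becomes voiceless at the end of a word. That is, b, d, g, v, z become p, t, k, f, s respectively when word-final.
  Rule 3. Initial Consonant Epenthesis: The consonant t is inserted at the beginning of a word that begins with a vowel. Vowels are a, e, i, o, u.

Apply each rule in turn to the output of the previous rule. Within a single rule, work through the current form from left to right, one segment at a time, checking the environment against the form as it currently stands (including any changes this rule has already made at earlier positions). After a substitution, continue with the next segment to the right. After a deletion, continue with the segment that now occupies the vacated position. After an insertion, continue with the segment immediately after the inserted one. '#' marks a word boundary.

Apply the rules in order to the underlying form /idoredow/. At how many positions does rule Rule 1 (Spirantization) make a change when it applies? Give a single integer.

2

Rule 1 Spirantization: [idoredow] → [izorezow]
Rule 2 Word-Final Devoicing: no change — [izorezow]
Rule 3 Initial Consonant Epenthesis: [izorezow] → [tizorezow]
Rule Rule 1 changed 2 position(s).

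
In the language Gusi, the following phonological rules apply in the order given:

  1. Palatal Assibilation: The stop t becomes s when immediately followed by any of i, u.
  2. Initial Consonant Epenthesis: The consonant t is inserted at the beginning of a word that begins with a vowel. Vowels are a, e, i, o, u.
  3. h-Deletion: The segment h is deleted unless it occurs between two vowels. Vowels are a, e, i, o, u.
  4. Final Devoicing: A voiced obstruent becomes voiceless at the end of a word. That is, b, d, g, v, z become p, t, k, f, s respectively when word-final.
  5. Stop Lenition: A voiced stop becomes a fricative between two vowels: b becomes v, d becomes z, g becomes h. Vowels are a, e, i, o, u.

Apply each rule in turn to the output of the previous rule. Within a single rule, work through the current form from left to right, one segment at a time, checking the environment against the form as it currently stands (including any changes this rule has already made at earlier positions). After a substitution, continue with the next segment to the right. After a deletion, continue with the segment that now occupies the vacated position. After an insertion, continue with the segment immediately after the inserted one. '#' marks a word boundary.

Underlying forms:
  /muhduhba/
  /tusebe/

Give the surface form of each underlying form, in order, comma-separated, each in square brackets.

/muhduhba/:
  1 Palatal Assibilation: no change — [muhduhba]
  2 Initial Consonant Epenthesis: no change — [muhduhba]
  3 h-Deletion: [muhduhba] → [muduba]
  4 Final Devoicing: no change — [muduba]
  5 Stop Lenition: [muduba] → [muzuva]
/tusebe/:
  1 Palatal Assibilation: [tusebe] → [susebe]
  2 Initial Consonant Epenthesis: no change — [susebe]
  3 h-Deletion: no change — [susebe]
  4 Final Devoicing: no change — [susebe]
  5 Stop Lenition: [susebe] → [suseve]

[muzuva], [suseve]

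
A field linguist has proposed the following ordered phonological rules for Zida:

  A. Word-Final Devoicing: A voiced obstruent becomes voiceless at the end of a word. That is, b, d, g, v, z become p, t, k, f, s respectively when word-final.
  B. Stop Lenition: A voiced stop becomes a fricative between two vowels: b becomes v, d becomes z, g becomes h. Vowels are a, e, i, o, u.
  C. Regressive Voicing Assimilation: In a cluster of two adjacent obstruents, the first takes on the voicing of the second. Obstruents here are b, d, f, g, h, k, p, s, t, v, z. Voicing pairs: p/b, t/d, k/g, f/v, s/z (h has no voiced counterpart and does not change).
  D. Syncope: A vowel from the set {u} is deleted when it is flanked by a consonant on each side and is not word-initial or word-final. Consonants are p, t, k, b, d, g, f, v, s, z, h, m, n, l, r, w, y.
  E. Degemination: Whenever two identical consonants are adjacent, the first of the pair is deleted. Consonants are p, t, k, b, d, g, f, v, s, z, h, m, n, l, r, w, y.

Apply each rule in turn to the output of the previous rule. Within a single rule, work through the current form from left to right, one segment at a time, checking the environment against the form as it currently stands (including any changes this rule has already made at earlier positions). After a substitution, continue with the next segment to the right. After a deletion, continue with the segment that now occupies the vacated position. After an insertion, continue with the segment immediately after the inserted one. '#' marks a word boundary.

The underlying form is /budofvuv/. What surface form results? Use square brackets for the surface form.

A Word-Final Devoicing: [budofvuv] → [budofvuf]
B Stop Lenition: [budofvuf] → [buzofvuf]
C Regressive Voicing Assimilation: [buzofvuf] → [buzovvuf]
D Syncope: [buzovvuf] → [bzovvf]
E Degemination: [bzovvf] → [bzovf]

[bzovf]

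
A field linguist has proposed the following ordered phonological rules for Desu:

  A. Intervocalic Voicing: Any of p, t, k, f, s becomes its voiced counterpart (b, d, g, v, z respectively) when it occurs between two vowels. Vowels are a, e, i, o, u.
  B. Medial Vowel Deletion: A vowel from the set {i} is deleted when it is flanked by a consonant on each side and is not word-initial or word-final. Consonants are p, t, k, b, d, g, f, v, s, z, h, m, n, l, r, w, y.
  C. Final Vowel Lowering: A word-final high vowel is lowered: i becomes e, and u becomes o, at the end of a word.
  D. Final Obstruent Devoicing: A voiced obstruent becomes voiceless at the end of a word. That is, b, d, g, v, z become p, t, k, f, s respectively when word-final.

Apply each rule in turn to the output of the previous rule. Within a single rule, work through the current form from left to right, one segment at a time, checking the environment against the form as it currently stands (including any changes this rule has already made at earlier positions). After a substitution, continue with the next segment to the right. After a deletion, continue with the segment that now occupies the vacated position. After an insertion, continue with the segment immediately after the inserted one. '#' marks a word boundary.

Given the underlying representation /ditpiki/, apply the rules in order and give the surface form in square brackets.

A Intervocalic Voicing: [ditpiki] → [ditpigi]
B Medial Vowel Deletion: [ditpigi] → [dtpgi]
C Final Vowel Lowering: [dtpgi] → [dtpge]
D Final Obstruent Devoicing: no change — [dtpge]

[dtpge]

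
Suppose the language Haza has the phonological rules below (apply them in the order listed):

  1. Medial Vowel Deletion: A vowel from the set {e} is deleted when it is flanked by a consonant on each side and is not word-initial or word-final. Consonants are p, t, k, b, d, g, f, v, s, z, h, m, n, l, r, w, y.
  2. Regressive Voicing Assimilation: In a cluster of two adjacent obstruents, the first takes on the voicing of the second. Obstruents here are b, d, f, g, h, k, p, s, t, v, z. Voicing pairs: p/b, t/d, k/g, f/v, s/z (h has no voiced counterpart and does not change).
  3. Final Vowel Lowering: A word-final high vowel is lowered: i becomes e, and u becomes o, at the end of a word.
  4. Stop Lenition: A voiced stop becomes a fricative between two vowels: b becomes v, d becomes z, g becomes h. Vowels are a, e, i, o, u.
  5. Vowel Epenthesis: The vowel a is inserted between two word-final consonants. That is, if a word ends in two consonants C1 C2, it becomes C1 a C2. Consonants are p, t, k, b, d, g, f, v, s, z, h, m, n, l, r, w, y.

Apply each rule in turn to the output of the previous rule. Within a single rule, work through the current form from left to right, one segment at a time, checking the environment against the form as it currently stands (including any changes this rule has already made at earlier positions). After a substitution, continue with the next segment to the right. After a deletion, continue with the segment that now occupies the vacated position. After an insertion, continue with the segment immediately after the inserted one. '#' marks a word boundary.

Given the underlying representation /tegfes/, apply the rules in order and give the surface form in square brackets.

[dkfas]

1 Medial Vowel Deletion: [tegfes] → [tgfs]
2 Regressive Voicing Assimilation: [tgfs] → [dkfs]
3 Final Vowel Lowering: no change — [dkfs]
4 Stop Lenition: no change — [dkfs]
5 Vowel Epenthesis: [dkfs] → [dkfas]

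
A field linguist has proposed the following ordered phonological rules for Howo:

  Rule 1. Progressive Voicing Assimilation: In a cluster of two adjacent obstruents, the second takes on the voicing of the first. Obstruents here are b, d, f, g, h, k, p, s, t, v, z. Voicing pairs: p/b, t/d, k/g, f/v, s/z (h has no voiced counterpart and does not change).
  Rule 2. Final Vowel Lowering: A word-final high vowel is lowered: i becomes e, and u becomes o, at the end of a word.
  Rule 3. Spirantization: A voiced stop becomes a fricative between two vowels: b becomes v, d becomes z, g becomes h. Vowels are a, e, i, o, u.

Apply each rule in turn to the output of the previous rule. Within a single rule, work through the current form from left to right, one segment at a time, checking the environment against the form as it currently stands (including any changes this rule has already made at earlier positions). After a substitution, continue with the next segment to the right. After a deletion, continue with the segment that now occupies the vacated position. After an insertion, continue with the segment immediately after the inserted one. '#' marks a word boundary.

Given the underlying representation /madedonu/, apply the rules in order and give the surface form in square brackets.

Rule 1 Progressive Voicing Assimilation: no change — [madedonu]
Rule 2 Final Vowel Lowering: [madedonu] → [madedono]
Rule 3 Spirantization: [madedono] → [mazezono]

[mazezono]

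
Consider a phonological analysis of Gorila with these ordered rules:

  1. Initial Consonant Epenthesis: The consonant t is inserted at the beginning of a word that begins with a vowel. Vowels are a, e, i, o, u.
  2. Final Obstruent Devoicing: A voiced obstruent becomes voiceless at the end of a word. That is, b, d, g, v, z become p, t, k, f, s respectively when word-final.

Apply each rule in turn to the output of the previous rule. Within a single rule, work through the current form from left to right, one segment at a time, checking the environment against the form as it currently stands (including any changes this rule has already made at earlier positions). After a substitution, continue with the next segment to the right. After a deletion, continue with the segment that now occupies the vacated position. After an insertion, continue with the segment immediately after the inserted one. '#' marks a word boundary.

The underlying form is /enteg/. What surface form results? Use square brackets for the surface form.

1 Initial Consonant Epenthesis: [enteg] → [tenteg]
2 Final Obstruent Devoicing: [tenteg] → [tentek]

[tentek]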